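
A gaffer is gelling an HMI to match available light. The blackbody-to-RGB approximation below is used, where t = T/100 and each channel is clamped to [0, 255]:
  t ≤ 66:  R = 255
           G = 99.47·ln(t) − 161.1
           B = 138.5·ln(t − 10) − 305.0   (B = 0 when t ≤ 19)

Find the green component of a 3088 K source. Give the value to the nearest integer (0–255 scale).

t = 3088/100 = 30.88; the t ≤ 66 branch applies.
G = 99.47·ln 30.88 − 161.1 = 99.47·3.4301 − 161.1 = 180.093.
Rounded: 180.

180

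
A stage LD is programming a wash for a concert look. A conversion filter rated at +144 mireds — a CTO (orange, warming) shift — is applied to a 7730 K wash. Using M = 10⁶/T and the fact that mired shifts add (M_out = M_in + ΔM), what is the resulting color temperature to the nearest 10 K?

M_in = 10⁶/7730 = 129.37 mireds.
M_out = 129.37 + (+144) = 273.37 mireds.
T_out = 10⁶/273.37 = 3658.1 K → 3660 K.

3660 K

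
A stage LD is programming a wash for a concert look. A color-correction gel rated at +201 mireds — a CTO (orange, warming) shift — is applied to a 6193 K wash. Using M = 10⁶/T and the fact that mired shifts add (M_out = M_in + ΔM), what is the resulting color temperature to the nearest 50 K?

2750 K

M_in = 10⁶/6193 = 161.47 mireds.
M_out = 161.47 + (+201) = 362.47 mireds.
T_out = 10⁶/362.47 = 2758.8 K → 2750 K.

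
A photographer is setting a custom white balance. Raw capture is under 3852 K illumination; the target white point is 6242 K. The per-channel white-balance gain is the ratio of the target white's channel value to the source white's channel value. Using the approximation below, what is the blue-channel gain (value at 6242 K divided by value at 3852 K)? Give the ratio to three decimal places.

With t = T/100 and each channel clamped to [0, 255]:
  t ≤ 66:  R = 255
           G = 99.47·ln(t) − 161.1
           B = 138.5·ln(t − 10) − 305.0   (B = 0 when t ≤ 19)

At 3852 K (t = 38.52):
  B = 138.5·ln(38.52 − 10) − 305.0 = 138.5·ln 28.52 − 305.0 = 138.5·3.3506 − 305.0 = 159.059.
At 6242 K (t = 62.42):
  B = 138.5·ln(62.42 − 10) − 305.0 = 138.5·ln 52.42 − 305.0 = 138.5·3.9593 − 305.0 = 243.361.
Gain = 243.361 / 159.059 = 1.5300 → 1.530.

1.530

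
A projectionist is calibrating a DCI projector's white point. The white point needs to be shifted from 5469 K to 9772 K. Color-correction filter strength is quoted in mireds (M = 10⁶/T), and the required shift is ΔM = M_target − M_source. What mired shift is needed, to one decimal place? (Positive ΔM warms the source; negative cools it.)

-80.5 mireds

M_source = 10⁶/5469 = 182.849; M_target = 10⁶/9772 = 102.333.
ΔM = 102.333 − 182.849 = -80.516 → -80.5 mireds, a cooling shift.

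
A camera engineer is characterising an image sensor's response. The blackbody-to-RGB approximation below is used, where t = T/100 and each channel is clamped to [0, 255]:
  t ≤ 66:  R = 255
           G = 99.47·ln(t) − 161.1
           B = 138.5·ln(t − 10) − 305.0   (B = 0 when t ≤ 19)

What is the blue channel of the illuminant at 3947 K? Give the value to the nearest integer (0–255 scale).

t = 3947/100 = 39.47; the t ≤ 66 branch applies.
B = 138.5·ln(39.47 − 10) − 305.0 = 138.5·ln 29.47 − 305.0 = 138.5·3.3834 − 305.0 = 163.597.
Rounded: 164.

164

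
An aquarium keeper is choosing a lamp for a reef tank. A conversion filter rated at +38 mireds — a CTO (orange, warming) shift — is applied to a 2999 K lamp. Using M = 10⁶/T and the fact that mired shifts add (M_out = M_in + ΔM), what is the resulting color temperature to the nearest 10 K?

M_in = 10⁶/2999 = 333.44 mireds.
M_out = 333.44 + (+38) = 371.44 mireds.
T_out = 10⁶/371.44 = 2692.2 K → 2690 K.

2690 K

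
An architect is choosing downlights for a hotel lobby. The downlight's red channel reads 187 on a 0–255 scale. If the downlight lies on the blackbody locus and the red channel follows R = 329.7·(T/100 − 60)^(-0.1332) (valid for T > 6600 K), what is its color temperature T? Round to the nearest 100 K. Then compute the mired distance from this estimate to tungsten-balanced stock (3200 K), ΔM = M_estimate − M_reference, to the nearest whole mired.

(t − 60)^(-0.1332) = 187/329.7 = 0.56718.
t − 60 = 0.56718^(1/-0.1332) = 0.56718^(-7.508) = 70.620, so t = 130.620.
T = 100·t = 13062 K → 13100 K to the nearest 100 K.
M_estimate = 10⁶/13100 = 76.34; M_reference = 10⁶/3200 = 312.50.
ΔM = 76.34 − 312.50 = -236.16 → -236 mireds.

-236 mireds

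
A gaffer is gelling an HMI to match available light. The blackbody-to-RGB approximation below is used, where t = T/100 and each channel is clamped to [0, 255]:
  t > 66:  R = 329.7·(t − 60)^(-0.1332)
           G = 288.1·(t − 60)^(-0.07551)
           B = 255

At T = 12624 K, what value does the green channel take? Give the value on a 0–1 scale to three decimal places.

0.823

t = 12624/100 = 126.24; the t > 66 branch applies.
G = 288.1·(126.24 − 60)^(-0.07551) = 288.1·66.24^(-0.07551) = 288.1·0.72860 = 209.909.
On a 0–1 scale: 209.909/255 = 0.8232 → 0.823.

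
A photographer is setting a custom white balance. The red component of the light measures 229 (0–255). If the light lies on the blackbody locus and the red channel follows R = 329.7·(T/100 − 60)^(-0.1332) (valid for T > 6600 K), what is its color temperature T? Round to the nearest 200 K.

7600 K

(t − 60)^(-0.1332) = 229/329.7 = 0.69457.
t − 60 = 0.69457^(1/-0.1332) = 0.69457^(-7.508) = 15.428, so t = 75.428.
T = 100·t = 7543 K → 7600 K to the nearest 200 K.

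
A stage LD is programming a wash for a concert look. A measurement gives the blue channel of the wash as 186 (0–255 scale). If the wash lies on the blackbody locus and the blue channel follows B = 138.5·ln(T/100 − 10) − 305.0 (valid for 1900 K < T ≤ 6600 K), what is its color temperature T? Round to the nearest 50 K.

ln(t − 10) = (186 + 305.0) / 138.5 = 3.5451.
t − 10 = e^3.5451 = 34.644, so t = 44.644.
T = 100·t = 4464 K → 4450 K to the nearest 50 K.

4450 K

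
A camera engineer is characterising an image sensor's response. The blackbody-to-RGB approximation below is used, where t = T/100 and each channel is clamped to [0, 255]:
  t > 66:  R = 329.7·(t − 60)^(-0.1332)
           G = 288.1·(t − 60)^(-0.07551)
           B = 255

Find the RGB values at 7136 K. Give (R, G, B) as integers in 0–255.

(239, 240, 255)

t = 7136/100 = 71.36; the t > 66 branch applies.
R = 329.7·(71.36 − 60)^(-0.1332) = 329.7·11.36^(-0.1332) = 329.7·0.72348 = 238.530.
G = 288.1·(71.36 − 60)^(-0.07551) = 288.1·11.36^(-0.07551) = 288.1·0.83235 = 239.801.
B = 255 by definition for t > 66.
Rounded: (239, 240, 255).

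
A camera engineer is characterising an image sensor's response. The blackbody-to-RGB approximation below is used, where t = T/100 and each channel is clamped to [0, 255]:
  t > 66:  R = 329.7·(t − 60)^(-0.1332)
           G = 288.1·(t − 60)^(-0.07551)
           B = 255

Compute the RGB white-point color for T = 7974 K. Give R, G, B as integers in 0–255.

t = 7974/100 = 79.74; the t > 66 branch applies.
R = 329.7·(79.74 − 60)^(-0.1332) = 329.7·19.74^(-0.1332) = 329.7·0.67214 = 221.605.
G = 288.1·(79.74 − 60)^(-0.07551) = 288.1·19.74^(-0.07551) = 288.1·0.79834 = 230.002.
B = 255 by definition for t > 66.
Rounded: (222, 230, 255).

R=222, G=230, B=255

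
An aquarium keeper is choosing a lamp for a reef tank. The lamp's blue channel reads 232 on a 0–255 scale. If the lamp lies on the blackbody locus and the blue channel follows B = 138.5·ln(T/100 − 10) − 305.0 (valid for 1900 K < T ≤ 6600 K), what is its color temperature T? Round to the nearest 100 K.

5800 K

ln(t − 10) = (232 + 305.0) / 138.5 = 3.8773.
t − 10 = e^3.8773 = 48.292, so t = 58.292.
T = 100·t = 5829 K → 5800 K to the nearest 100 K.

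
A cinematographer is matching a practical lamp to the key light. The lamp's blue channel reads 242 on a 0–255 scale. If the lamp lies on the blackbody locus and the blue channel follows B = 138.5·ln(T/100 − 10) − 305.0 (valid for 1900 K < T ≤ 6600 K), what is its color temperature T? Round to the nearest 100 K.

ln(t − 10) = (242 + 305.0) / 138.5 = 3.9495.
t − 10 = e^3.9495 = 51.907, so t = 61.907.
T = 100·t = 6191 K → 6200 K to the nearest 100 K.

6200 K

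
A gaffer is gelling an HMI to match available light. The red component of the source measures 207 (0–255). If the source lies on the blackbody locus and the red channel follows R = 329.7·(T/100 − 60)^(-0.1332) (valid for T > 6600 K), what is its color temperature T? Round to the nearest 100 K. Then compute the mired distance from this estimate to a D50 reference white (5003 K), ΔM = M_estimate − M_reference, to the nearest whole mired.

(t − 60)^(-0.1332) = 207/329.7 = 0.62784.
t − 60 = 0.62784^(1/-0.1332) = 0.62784^(-7.508) = 32.933, so t = 92.933.
T = 100·t = 9293 K → 9300 K to the nearest 100 K.
M_estimate = 10⁶/9300 = 107.53; M_reference = 10⁶/5003 = 199.88.
ΔM = 107.53 − 199.88 = -92.35 → -92 mireds.

-92 mireds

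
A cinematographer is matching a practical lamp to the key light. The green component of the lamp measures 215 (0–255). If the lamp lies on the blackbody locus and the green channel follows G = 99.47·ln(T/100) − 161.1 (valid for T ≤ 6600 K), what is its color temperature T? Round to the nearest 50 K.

4400 K

ln t = (215 + 161.1) / 99.47 = 3.7810.
t = e^3.7810 = 43.862.
T = 100·t = 4386 K → 4400 K to the nearest 50 K.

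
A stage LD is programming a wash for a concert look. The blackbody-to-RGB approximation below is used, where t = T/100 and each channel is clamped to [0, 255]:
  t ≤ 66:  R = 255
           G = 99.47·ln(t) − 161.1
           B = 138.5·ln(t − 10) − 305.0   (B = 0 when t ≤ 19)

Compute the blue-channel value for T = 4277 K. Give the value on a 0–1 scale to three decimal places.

t = 4277/100 = 42.77; the t ≤ 66 branch applies.
B = 138.5·ln(42.77 − 10) − 305.0 = 138.5·ln 32.77 − 305.0 = 138.5·3.4895 − 305.0 = 178.298.
On a 0–1 scale: 178.298/255 = 0.6992 → 0.699.

0.699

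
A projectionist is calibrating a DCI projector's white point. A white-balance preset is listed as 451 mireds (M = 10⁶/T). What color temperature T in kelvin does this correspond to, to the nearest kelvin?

T = 10⁶ / 451 = 2217.29 K → 2217 K.

2217 K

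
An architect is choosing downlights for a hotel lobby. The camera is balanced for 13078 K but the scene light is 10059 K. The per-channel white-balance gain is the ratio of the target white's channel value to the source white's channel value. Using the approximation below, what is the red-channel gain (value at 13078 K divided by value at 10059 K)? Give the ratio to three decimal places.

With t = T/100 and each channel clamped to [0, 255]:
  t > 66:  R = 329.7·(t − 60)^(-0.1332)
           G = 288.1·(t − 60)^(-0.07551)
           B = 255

0.929

At 10059 K (t = 100.59):
  R = 329.7·(100.59 − 60)^(-0.1332) = 329.7·40.59^(-0.1332) = 329.7·0.61060 = 201.316.
At 13078 K (t = 130.78):
  R = 329.7·(130.78 − 60)^(-0.1332) = 329.7·70.78^(-0.1332) = 329.7·0.56701 = 186.944.
Gain = 186.944 / 201.316 = 0.9286 → 0.929.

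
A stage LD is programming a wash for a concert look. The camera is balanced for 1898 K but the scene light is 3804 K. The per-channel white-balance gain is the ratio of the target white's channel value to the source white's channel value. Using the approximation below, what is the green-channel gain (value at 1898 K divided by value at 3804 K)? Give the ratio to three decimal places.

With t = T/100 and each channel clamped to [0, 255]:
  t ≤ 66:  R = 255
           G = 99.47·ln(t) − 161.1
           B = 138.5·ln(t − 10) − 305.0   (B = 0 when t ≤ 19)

0.656

At 3804 K (t = 38.04):
  G = 99.47·ln 38.04 − 161.1 = 99.47·3.6386 − 161.1 = 200.835.
At 1898 K (t = 18.98):
  G = 99.47·ln 18.98 − 161.1 = 99.47·2.9434 − 161.1 = 131.679.
Gain = 131.679 / 200.835 = 0.6557 → 0.656.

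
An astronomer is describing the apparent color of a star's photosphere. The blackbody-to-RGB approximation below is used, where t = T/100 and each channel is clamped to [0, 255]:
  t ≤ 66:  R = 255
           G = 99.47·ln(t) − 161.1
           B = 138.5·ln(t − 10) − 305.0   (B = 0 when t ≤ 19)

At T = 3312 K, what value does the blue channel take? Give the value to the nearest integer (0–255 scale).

t = 3312/100 = 33.12; the t ≤ 66 branch applies.
B = 138.5·ln(33.12 − 10) − 305.0 = 138.5·ln 23.12 − 305.0 = 138.5·3.1407 − 305.0 = 129.987.
Rounded: 130.

130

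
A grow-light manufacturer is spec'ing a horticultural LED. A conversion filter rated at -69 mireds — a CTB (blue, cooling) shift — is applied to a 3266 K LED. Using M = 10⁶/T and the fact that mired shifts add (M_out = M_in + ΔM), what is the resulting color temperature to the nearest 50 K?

M_in = 10⁶/3266 = 306.18 mireds.
M_out = 306.18 + (-69) = 237.18 mireds.
T_out = 10⁶/237.18 = 4216.1 K → 4200 K.

4200 K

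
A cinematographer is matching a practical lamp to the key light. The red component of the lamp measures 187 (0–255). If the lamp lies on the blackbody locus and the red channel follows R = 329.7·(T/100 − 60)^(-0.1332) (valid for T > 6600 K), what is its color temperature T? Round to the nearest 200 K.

13000 K

(t − 60)^(-0.1332) = 187/329.7 = 0.56718.
t − 60 = 0.56718^(1/-0.1332) = 0.56718^(-7.508) = 70.620, so t = 130.620.
T = 100·t = 13062 K → 13000 K to the nearest 200 K.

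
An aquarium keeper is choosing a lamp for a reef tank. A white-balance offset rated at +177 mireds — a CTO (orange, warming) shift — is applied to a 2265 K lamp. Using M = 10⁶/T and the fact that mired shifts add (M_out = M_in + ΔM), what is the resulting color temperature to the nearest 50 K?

1600 K

M_in = 10⁶/2265 = 441.50 mireds.
M_out = 441.50 + (+177) = 618.50 mireds.
T_out = 10⁶/618.50 = 1616.8 K → 1600 K.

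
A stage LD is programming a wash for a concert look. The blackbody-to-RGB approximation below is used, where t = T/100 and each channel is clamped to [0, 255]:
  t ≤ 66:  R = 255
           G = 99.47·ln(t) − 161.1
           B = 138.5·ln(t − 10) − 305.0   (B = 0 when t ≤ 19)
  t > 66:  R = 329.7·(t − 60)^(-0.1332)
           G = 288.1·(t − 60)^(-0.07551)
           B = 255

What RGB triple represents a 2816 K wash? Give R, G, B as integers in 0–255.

R=255, G=171, B=97

t = 2816/100 = 28.16; the t ≤ 66 branch applies.
R = 255 by definition for t ≤ 66.
G = 99.47·ln 28.16 − 161.1 = 99.47·3.3379 − 161.1 = 170.921.
B = 138.5·ln(28.16 − 10) − 305.0 = 138.5·ln 18.16 − 305.0 = 138.5·2.8992 − 305.0 = 96.542.
Rounded: (255, 171, 97).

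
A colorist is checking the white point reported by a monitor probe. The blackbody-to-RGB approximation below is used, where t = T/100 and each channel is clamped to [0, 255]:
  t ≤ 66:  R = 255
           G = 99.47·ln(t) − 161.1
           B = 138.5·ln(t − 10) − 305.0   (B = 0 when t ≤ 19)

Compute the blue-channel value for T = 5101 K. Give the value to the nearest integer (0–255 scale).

209

t = 5101/100 = 51.01; the t ≤ 66 branch applies.
B = 138.5·ln(51.01 − 10) − 305.0 = 138.5·ln 41.01 − 305.0 = 138.5·3.7138 − 305.0 = 209.364.
Rounded: 209.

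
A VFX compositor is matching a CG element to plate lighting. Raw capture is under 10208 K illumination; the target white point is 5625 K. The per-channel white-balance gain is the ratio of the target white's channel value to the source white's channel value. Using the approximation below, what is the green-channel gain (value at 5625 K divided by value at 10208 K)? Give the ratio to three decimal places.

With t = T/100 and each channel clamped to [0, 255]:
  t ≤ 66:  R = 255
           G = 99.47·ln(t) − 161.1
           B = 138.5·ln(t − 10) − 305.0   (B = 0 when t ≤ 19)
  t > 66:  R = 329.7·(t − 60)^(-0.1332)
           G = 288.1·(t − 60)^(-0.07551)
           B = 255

1.104

At 10208 K (t = 102.08):
  G = 288.1·(102.08 − 60)^(-0.07551) = 288.1·42.08^(-0.07551) = 288.1·0.75399 = 217.225.
At 5625 K (t = 56.25):
  G = 99.47·ln 56.25 − 161.1 = 99.47·4.0298 − 161.1 = 239.745.
Gain = 239.745 / 217.225 = 1.1037 → 1.104.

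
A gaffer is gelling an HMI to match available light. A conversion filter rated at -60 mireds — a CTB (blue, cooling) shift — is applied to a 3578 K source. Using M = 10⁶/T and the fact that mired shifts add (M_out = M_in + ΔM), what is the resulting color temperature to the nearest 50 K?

4550 K

M_in = 10⁶/3578 = 279.49 mireds.
M_out = 279.49 + (-60) = 219.49 mireds.
T_out = 10⁶/219.49 = 4556.1 K → 4550 K.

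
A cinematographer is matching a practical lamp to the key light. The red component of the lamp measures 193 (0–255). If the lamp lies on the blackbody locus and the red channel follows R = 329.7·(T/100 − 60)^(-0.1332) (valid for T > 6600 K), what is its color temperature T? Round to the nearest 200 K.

(t − 60)^(-0.1332) = 193/329.7 = 0.58538.
t − 60 = 0.58538^(1/-0.1332) = 0.58538^(-7.508) = 55.713, so t = 115.713.
T = 100·t = 11571 K → 11600 K to the nearest 200 K.

11600 K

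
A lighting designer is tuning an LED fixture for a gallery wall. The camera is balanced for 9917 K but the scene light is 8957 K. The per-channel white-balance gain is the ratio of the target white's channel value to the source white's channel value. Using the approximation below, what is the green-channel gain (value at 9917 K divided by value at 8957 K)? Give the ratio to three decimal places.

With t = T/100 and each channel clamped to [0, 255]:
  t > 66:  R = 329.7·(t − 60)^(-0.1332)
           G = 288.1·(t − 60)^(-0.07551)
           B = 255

0.979

At 8957 K (t = 89.57):
  G = 288.1·(89.57 − 60)^(-0.07551) = 288.1·29.57^(-0.07551) = 288.1·0.77435 = 223.090.
At 9917 K (t = 99.17):
  G = 288.1·(99.17 − 60)^(-0.07551) = 288.1·39.17^(-0.07551) = 288.1·0.75808 = 218.403.
Gain = 218.403 / 223.090 = 0.9790 → 0.979.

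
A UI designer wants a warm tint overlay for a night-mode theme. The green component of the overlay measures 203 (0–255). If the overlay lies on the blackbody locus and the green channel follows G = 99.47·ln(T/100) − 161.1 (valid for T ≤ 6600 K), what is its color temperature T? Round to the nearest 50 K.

3900 K

ln t = (203 + 161.1) / 99.47 = 3.6604.
t = e^3.6604 = 38.877.
T = 100·t = 3888 K → 3900 K to the nearest 50 K.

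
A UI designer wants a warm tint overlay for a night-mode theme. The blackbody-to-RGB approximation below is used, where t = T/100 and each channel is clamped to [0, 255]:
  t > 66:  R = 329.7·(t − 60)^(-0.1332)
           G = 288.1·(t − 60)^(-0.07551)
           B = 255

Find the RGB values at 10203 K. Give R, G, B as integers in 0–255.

t = 10203/100 = 102.03; the t > 66 branch applies.
R = 329.7·(102.03 − 60)^(-0.1332) = 329.7·42.03^(-0.1332) = 329.7·0.60777 = 200.383.
G = 288.1·(102.03 − 60)^(-0.07551) = 288.1·42.03^(-0.07551) = 288.1·0.75406 = 217.244.
B = 255 by definition for t > 66.
Rounded: (200, 217, 255).

R=200, G=217, B=255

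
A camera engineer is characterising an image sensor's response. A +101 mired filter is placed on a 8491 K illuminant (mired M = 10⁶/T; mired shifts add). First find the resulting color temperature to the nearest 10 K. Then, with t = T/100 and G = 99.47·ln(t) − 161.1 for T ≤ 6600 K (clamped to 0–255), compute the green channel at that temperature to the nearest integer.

219

M_in = 10⁶/8491 = 117.77; M_out = 117.77 + (+101) = 218.77.
T_out = 10⁶/218.77 = 4571.0 K → 4570 K; t = 45.7.
G = 99.47·ln 45.7 − 161.1 = 99.47·3.8221 − 161.1 = 219.084.
Rounded: 219.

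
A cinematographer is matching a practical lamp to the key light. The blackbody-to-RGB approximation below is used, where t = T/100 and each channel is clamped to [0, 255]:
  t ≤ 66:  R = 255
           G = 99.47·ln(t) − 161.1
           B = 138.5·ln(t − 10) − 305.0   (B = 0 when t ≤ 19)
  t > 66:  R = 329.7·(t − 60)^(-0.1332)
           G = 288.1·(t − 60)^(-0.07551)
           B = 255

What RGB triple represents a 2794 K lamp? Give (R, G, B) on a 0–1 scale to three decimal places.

t = 2794/100 = 27.94; the t ≤ 66 branch applies.
R = 255 by definition for t ≤ 66.
G = 99.47·ln 27.94 − 161.1 = 99.47·3.3301 − 161.1 = 170.141.
B = 138.5·ln(27.94 − 10) − 305.0 = 138.5·ln 17.94 − 305.0 = 138.5·2.8870 − 305.0 = 94.854.
Dividing each by 255: (1.0000, 0.6672, 0.3720) → (1.000, 0.667, 0.372).

(1.000, 0.667, 0.372)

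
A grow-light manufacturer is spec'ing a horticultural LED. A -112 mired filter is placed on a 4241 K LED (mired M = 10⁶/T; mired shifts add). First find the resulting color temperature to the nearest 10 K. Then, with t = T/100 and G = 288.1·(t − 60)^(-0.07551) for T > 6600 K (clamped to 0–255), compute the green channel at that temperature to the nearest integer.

M_in = 10⁶/4241 = 235.79; M_out = 235.79 + (-112) = 123.79.
T_out = 10⁶/123.79 = 8078.0 K → 8080 K; t = 80.8.
G = 288.1·(80.8 − 60)^(-0.07551) = 288.1·20.8^(-0.07551) = 288.1·0.79519 = 229.095.
Rounded: 229.

229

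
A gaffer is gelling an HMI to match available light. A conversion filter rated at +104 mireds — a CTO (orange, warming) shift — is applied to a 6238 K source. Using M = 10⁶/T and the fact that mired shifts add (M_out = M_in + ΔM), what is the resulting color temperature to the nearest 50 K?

M_in = 10⁶/6238 = 160.31 mireds.
M_out = 160.31 + (+104) = 264.31 mireds.
T_out = 10⁶/264.31 = 3783.5 K → 3800 K.

3800 K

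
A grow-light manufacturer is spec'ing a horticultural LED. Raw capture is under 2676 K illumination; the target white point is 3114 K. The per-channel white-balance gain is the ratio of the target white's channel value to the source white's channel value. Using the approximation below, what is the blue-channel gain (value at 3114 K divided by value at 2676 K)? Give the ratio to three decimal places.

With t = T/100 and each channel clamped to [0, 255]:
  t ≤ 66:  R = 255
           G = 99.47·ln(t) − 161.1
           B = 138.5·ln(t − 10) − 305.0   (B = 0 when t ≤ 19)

At 2676 K (t = 26.76):
  B = 138.5·ln(26.76 − 10) − 305.0 = 138.5·ln 16.76 − 305.0 = 138.5·2.8190 − 305.0 = 85.431.
At 3114 K (t = 31.14):
  B = 138.5·ln(31.14 − 10) − 305.0 = 138.5·ln 21.14 − 305.0 = 138.5·3.0512 − 305.0 = 117.587.
Gain = 117.587 / 85.431 = 1.3764 → 1.376.

1.376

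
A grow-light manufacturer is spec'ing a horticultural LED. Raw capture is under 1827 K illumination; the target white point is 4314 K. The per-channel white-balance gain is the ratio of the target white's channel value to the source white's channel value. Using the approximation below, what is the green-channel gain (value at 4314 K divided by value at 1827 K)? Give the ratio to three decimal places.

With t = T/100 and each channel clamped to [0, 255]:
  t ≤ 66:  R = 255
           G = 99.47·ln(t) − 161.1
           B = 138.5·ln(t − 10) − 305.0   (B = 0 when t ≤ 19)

1.668

At 1827 K (t = 18.27):
  G = 99.47·ln 18.27 − 161.1 = 99.47·2.9053 − 161.1 = 127.886.
At 4314 K (t = 43.14):
  G = 99.47·ln 43.14 − 161.1 = 99.47·3.7645 − 161.1 = 213.350.
Gain = 213.350 / 127.886 = 1.6683 → 1.668.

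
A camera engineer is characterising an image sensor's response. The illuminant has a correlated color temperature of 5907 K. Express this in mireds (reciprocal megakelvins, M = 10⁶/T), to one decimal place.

169.3 mireds

M = 10⁶ / 5907 = 169.291 → 169.3 mireds.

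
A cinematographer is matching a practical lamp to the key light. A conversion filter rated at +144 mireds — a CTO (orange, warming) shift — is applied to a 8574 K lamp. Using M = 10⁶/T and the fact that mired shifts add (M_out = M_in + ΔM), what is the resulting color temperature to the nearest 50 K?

M_in = 10⁶/8574 = 116.63 mireds.
M_out = 116.63 + (+144) = 260.63 mireds.
T_out = 10⁶/260.63 = 3836.8 K → 3850 K.

3850 K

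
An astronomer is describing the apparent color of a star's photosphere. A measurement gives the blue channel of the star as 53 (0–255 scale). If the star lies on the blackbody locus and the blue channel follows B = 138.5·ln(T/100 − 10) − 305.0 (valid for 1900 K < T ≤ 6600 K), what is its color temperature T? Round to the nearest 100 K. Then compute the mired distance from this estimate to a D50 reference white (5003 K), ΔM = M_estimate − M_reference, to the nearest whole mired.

ln(t − 10) = (53 + 305.0) / 138.5 = 2.5848.
t − 10 = e^2.5848 = 13.261, so t = 23.261.
T = 100·t = 2326 K → 2300 K to the nearest 100 K.
M_estimate = 10⁶/2300 = 434.78; M_reference = 10⁶/5003 = 199.88.
ΔM = 434.78 − 199.88 = 234.90 → +235 mireds.

+235 mireds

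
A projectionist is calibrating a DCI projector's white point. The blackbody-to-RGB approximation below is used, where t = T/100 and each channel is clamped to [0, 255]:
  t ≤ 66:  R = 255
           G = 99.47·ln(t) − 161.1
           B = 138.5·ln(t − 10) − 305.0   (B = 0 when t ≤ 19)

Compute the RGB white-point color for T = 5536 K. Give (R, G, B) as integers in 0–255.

t = 5536/100 = 55.36; the t ≤ 66 branch applies.
R = 255 by definition for t ≤ 66.
G = 99.47·ln 55.36 − 161.1 = 99.47·4.0139 − 161.1 = 238.158.
B = 138.5·ln(55.36 − 10) − 305.0 = 138.5·ln 45.36 − 305.0 = 138.5·3.8146 − 305.0 = 223.326.
Rounded: (255, 238, 223).

(255, 238, 223)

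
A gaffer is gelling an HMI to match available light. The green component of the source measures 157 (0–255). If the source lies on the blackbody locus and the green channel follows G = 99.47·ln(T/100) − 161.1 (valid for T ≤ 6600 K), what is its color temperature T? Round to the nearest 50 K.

2450 K

ln t = (157 + 161.1) / 99.47 = 3.1979.
t = e^3.1979 = 24.482.
T = 100·t = 2448 K → 2450 K to the nearest 50 K.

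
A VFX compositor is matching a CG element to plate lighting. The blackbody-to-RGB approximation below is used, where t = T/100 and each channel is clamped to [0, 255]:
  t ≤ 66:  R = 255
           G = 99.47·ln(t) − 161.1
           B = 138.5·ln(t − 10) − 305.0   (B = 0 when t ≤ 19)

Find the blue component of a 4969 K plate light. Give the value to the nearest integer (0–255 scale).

t = 4969/100 = 49.69; the t ≤ 66 branch applies.
B = 138.5·ln(49.69 − 10) − 305.0 = 138.5·ln 39.69 − 305.0 = 138.5·3.6811 − 305.0 = 204.832.
Rounded: 205.

205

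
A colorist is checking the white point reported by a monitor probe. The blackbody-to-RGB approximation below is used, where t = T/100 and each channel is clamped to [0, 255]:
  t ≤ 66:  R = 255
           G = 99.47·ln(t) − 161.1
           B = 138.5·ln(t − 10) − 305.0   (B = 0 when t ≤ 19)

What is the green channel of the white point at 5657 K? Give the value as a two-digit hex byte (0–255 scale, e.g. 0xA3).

0xF0

t = 5657/100 = 56.57; the t ≤ 66 branch applies.
G = 99.47·ln 56.57 − 161.1 = 99.47·4.0355 − 161.1 = 240.309.
Rounded: 240; in hex, 0xF0.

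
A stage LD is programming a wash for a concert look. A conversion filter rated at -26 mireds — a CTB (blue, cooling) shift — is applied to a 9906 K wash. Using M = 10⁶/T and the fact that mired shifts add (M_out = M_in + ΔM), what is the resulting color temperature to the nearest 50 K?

13350 K

M_in = 10⁶/9906 = 100.95 mireds.
M_out = 100.95 + (-26) = 74.95 mireds.
T_out = 10⁶/74.95 = 13342.4 K → 13350 K.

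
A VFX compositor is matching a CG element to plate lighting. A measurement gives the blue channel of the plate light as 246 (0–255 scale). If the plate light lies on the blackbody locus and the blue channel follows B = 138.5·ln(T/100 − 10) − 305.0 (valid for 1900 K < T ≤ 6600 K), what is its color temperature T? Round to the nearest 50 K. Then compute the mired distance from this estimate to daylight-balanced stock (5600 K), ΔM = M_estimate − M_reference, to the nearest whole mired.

-21 mireds

ln(t − 10) = (246 + 305.0) / 138.5 = 3.9783.
t − 10 = e^3.9783 = 53.428, so t = 63.428.
T = 100·t = 6343 K → 6350 K to the nearest 50 K.
M_estimate = 10⁶/6350 = 157.48; M_reference = 10⁶/5600 = 178.57.
ΔM = 157.48 − 178.57 = -21.09 → -21 mireds.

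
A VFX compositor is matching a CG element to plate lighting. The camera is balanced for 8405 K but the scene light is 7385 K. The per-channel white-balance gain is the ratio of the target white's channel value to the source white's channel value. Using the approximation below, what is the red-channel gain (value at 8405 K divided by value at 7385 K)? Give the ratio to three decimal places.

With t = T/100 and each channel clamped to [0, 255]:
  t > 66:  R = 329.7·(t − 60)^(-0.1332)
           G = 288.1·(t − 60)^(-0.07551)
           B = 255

At 7385 K (t = 73.85):
  R = 329.7·(73.85 − 60)^(-0.1332) = 329.7·13.85^(-0.1332) = 329.7·0.70463 = 232.315.
At 8405 K (t = 84.05):
  R = 329.7·(84.05 − 60)^(-0.1332) = 329.7·24.05^(-0.1332) = 329.7·0.65469 = 215.851.
Gain = 215.851 / 232.315 = 0.9291 → 0.929.

0.929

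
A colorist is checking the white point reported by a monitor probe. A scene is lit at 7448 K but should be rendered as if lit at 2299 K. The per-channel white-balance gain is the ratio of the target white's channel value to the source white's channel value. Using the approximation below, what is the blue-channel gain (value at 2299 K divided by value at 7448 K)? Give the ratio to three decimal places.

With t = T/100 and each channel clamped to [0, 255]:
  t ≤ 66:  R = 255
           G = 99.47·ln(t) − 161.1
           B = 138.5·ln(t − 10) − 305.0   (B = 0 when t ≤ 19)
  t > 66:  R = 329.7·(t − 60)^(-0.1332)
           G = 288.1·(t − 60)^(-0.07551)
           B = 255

0.197

At 7448 K (t = 74.48):
  B = 255 by definition for t > 66.
At 2299 K (t = 22.99):
  B = 138.5·ln(22.99 − 10) − 305.0 = 138.5·ln 12.99 − 305.0 = 138.5·2.5642 − 305.0 = 50.139.
Gain = 50.139 / 255.000 = 0.1966 → 0.197.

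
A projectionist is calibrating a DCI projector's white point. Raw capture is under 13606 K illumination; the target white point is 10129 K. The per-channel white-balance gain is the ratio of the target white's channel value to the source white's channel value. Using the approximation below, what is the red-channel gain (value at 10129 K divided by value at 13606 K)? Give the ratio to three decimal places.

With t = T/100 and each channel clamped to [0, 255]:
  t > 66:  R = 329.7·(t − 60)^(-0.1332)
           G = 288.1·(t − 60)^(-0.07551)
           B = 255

1.085

At 13606 K (t = 136.06):
  R = 329.7·(136.06 − 60)^(-0.1332) = 329.7·76.06^(-0.1332) = 329.7·0.56160 = 185.161.
At 10129 K (t = 101.29):
  R = 329.7·(101.29 − 60)^(-0.1332) = 329.7·41.29^(-0.1332) = 329.7·0.60921 = 200.858.
Gain = 200.858 / 185.161 = 1.0848 → 1.085.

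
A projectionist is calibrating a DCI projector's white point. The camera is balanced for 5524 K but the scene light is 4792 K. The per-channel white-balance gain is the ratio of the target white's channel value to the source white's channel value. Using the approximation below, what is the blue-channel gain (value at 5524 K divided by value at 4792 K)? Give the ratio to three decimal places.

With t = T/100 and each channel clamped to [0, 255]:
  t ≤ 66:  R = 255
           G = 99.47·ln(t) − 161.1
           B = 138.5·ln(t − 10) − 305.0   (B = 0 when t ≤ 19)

At 4792 K (t = 47.92):
  B = 138.5·ln(47.92 − 10) − 305.0 = 138.5·ln 37.92 − 305.0 = 138.5·3.6355 − 305.0 = 198.514.
At 5524 K (t = 55.24):
  B = 138.5·ln(55.24 − 10) − 305.0 = 138.5·ln 45.24 − 305.0 = 138.5·3.8120 − 305.0 = 222.959.
Gain = 222.959 / 198.514 = 1.1231 → 1.123.

1.123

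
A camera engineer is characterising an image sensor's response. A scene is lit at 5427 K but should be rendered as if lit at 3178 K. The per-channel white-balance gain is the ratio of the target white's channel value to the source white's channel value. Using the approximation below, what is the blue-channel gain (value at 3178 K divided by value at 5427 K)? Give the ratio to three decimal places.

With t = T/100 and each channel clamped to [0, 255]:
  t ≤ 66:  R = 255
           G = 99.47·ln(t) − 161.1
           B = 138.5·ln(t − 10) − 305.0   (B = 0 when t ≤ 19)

0.553

At 5427 K (t = 54.27):
  B = 138.5·ln(54.27 − 10) − 305.0 = 138.5·ln 44.27 − 305.0 = 138.5·3.7903 − 305.0 = 219.958.
At 3178 K (t = 31.78):
  B = 138.5·ln(31.78 − 10) − 305.0 = 138.5·ln 21.78 − 305.0 = 138.5·3.0810 − 305.0 = 121.717.
Gain = 121.717 / 219.958 = 0.5534 → 0.553.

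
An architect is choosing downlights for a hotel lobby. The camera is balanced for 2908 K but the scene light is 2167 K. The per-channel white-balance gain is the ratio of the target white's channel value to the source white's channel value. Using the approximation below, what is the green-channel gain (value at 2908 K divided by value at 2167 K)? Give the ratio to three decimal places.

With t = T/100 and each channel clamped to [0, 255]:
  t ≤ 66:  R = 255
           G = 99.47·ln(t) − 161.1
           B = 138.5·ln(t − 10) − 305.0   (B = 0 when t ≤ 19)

At 2167 K (t = 21.67):
  G = 99.47·ln 21.67 − 161.1 = 99.47·3.0759 − 161.1 = 144.863.
At 2908 K (t = 29.08):
  G = 99.47·ln 29.08 − 161.1 = 99.47·3.3701 − 161.1 = 174.119.
Gain = 174.119 / 144.863 = 1.2020 → 1.202.

1.202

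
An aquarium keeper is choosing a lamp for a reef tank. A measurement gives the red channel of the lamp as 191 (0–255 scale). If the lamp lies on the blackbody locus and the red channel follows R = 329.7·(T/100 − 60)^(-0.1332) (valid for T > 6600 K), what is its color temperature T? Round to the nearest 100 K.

(t − 60)^(-0.1332) = 191/329.7 = 0.57931.
t − 60 = 0.57931^(1/-0.1332) = 0.57931^(-7.508) = 60.245, so t = 120.245.
T = 100·t = 12025 K → 12000 K to the nearest 100 K.

12000 K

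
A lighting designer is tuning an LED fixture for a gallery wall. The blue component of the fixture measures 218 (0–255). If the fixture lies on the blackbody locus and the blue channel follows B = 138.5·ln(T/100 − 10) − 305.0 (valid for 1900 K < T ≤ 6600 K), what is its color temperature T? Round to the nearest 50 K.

5350 K

ln(t − 10) = (218 + 305.0) / 138.5 = 3.7762.
t − 10 = e^3.7762 = 43.649, so t = 53.649.
T = 100·t = 5365 K → 5350 K to the nearest 50 K.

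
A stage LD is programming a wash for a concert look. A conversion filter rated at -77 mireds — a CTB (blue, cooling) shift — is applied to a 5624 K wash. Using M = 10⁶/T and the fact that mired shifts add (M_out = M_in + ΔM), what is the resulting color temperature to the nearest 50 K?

9900 K

M_in = 10⁶/5624 = 177.81 mireds.
M_out = 177.81 + (-77) = 100.81 mireds.
T_out = 10⁶/100.81 = 9919.7 K → 9900 K.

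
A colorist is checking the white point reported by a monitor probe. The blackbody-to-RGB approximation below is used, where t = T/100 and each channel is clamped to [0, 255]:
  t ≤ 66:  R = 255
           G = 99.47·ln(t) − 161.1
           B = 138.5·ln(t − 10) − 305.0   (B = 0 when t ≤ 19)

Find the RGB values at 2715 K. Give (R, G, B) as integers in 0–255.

(255, 167, 89)

t = 2715/100 = 27.15; the t ≤ 66 branch applies.
R = 255 by definition for t ≤ 66.
G = 99.47·ln 27.15 − 161.1 = 99.47·3.3014 − 161.1 = 167.288.
B = 138.5·ln(27.15 − 10) − 305.0 = 138.5·ln 17.15 − 305.0 = 138.5·2.8420 − 305.0 = 88.617.
Rounded: (255, 167, 89).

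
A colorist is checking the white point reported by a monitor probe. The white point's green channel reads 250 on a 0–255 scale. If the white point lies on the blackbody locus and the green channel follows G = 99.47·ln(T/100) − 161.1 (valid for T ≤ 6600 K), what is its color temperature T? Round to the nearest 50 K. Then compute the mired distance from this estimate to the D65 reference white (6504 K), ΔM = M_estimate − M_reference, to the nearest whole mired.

ln t = (250 + 161.1) / 99.47 = 4.1329.
t = e^4.1329 = 62.359.
T = 100·t = 6236 K → 6250 K to the nearest 50 K.
M_estimate = 10⁶/6250 = 160.00; M_reference = 10⁶/6504 = 153.75.
ΔM = 160.00 − 153.75 = 6.25 → +6 mireds.

+6 mireds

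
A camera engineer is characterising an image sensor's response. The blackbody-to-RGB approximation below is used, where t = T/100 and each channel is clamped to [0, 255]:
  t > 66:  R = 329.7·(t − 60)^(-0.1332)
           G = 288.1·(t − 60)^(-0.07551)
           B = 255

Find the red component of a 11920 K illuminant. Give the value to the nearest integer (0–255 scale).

t = 11920/100 = 119.2; the t > 66 branch applies.
R = 329.7·(119.2 − 60)^(-0.1332) = 329.7·59.2^(-0.1332) = 329.7·0.58067 = 191.446.
Rounded: 191.

191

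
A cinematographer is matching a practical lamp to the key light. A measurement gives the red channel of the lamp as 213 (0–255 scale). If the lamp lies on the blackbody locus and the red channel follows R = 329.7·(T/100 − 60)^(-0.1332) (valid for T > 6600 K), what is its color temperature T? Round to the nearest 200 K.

8600 K

(t − 60)^(-0.1332) = 213/329.7 = 0.64604.
t − 60 = 0.64604^(1/-0.1332) = 0.64604^(-7.508) = 26.575, so t = 86.575.
T = 100·t = 8657 K → 8600 K to the nearest 200 K.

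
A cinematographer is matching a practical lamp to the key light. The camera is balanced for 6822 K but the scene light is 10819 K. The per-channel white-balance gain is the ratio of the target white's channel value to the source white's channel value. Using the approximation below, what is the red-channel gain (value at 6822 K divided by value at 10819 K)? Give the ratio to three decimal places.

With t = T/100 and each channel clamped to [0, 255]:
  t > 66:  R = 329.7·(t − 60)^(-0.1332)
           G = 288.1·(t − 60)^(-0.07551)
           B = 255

1.266

At 10819 K (t = 108.19):
  R = 329.7·(108.19 − 60)^(-0.1332) = 329.7·48.19^(-0.1332) = 329.7·0.59680 = 196.766.
At 6822 K (t = 68.22):
  R = 329.7·(68.22 − 60)^(-0.1332) = 329.7·8.22^(-0.1332) = 329.7·0.75533 = 249.034.
Gain = 249.034 / 196.766 = 1.2656 → 1.266.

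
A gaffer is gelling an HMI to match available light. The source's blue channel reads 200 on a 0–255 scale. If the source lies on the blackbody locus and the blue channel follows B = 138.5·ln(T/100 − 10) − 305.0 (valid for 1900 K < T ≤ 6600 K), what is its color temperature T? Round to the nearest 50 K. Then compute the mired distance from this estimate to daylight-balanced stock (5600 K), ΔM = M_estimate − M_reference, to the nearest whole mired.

ln(t − 10) = (200 + 305.0) / 138.5 = 3.6462.
t − 10 = e^3.6462 = 38.329, so t = 48.329.
T = 100·t = 4833 K → 4850 K to the nearest 50 K.
M_estimate = 10⁶/4850 = 206.19; M_reference = 10⁶/5600 = 178.57.
ΔM = 206.19 − 178.57 = 27.61 → +28 mireds.

+28 mireds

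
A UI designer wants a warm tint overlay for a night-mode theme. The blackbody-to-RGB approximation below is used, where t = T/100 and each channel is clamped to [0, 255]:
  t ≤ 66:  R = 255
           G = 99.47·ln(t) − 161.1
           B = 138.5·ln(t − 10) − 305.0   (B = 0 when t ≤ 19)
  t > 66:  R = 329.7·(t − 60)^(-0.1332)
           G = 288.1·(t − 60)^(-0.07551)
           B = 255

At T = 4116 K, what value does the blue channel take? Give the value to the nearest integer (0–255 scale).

171

t = 4116/100 = 41.16; the t ≤ 66 branch applies.
B = 138.5·ln(41.16 − 10) − 305.0 = 138.5·ln 31.16 − 305.0 = 138.5·3.4391 − 305.0 = 171.320.
Rounded: 171.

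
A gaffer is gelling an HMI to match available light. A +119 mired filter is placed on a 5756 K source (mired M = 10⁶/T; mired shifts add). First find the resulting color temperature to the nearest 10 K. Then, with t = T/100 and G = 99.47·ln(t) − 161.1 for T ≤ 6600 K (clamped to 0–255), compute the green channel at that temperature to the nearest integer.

190

M_in = 10⁶/5756 = 173.73; M_out = 173.73 + (+119) = 292.73.
T_out = 10⁶/292.73 = 3416.1 K → 3420 K; t = 34.2.
G = 99.47·ln 34.2 − 161.1 = 99.47·3.5322 − 161.1 = 190.250.
Rounded: 190.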